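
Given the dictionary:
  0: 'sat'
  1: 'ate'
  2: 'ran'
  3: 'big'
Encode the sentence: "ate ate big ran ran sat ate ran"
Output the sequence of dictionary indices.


Look up each word in the dictionary:
  'ate' -> 1
  'ate' -> 1
  'big' -> 3
  'ran' -> 2
  'ran' -> 2
  'sat' -> 0
  'ate' -> 1
  'ran' -> 2

Encoded: [1, 1, 3, 2, 2, 0, 1, 2]


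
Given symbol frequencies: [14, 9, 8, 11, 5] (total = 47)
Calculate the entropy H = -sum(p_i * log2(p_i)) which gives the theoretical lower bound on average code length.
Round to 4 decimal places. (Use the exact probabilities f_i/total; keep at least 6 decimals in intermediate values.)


Per-symbol terms -p_i * log2(p_i) with p_i = f_i/47:
  p = 14/47 = 0.297872: log2(p) = -1.747234, -p*log2(p) = 0.520453
  p = 9/47 = 0.191489: log2(p) = -2.384664, -p*log2(p) = 0.456638
  p = 8/47 = 0.170213: log2(p) = -2.554589, -p*log2(p) = 0.434824
  p = 11/47 = 0.234043: log2(p) = -2.095157, -p*log2(p) = 0.490356
  p = 5/47 = 0.106383: log2(p) = -3.232661, -p*log2(p) = 0.343900
H = 0.520453 + 0.456638 + 0.434824 + 0.490356 + 0.343900 = 2.246171

H = 2.2462 bits/symbol


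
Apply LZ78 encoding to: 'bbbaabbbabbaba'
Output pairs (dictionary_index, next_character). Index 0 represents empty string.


LZ78 encoding steps:
Dictionary: {0: ''}
Step 1: w='' (idx 0), next='b' -> output (0, 'b'), add 'b' as idx 1
Step 2: w='b' (idx 1), next='b' -> output (1, 'b'), add 'bb' as idx 2
Step 3: w='' (idx 0), next='a' -> output (0, 'a'), add 'a' as idx 3
Step 4: w='a' (idx 3), next='b' -> output (3, 'b'), add 'ab' as idx 4
Step 5: w='bb' (idx 2), next='a' -> output (2, 'a'), add 'bba' as idx 5
Step 6: w='bba' (idx 5), next='b' -> output (5, 'b'), add 'bbab' as idx 6
Step 7: w='a' (idx 3), end of input -> output (3, '')


Encoded: [(0, 'b'), (1, 'b'), (0, 'a'), (3, 'b'), (2, 'a'), (5, 'b'), (3, '')]


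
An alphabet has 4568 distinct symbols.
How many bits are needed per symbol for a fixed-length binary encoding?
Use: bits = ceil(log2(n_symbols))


log2(4568) = 12.1573
Bracket: 2^12 = 4096 < 4568 <= 2^13 = 8192
So ceil(log2(4568)) = 13

bits = ceil(log2(4568)) = ceil(12.1573) = 13 bits


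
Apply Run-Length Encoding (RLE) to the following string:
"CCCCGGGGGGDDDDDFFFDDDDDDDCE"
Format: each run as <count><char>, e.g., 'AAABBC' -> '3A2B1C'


Scanning runs left to right:
  i=0: run of 'C' x 4 -> '4C'
  i=4: run of 'G' x 6 -> '6G'
  i=10: run of 'D' x 5 -> '5D'
  i=15: run of 'F' x 3 -> '3F'
  i=18: run of 'D' x 7 -> '7D'
  i=25: run of 'C' x 1 -> '1C'
  i=26: run of 'E' x 1 -> '1E'

RLE = 4C6G5D3F7D1C1E


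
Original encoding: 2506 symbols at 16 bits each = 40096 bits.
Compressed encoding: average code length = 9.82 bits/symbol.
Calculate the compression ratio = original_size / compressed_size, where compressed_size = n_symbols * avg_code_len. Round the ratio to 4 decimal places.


original_size = n_symbols * orig_bits = 2506 * 16 = 40096 bits
compressed_size = n_symbols * avg_code_len = 2506 * 9.82 = 24608.92 bits
ratio = original_size / compressed_size = 40096 / 24608.92 = 1.6293

Compression ratio = 1.6293


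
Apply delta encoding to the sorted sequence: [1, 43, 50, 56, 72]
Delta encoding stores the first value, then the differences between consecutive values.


First value: 1
Deltas:
  43 - 1 = 42
  50 - 43 = 7
  56 - 50 = 6
  72 - 56 = 16


Delta encoded: [1, 42, 7, 6, 16]


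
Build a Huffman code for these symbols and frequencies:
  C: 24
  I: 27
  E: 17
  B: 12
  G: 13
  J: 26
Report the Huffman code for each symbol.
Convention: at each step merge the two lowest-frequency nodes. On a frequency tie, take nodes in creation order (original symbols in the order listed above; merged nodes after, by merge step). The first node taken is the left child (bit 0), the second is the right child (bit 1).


Huffman tree construction:
Step 1: Merge B(12) + G(13) = 25
Step 2: Merge E(17) + C(24) = 41
Step 3: Merge (B+G)(25) + J(26) = 51
Step 4: Merge I(27) + (E+C)(41) = 68
Step 5: Merge ((B+G)+J)(51) + (I+(E+C))(68) = 119
Read each symbol's code off the tree from the root (left child = 0, right child = 1).

Codes:
  C: 111 (length 3)
  I: 10 (length 2)
  E: 110 (length 3)
  B: 000 (length 3)
  G: 001 (length 3)
  J: 01 (length 2)
Average code length: 304/119 = 2.5546 bits/symbol


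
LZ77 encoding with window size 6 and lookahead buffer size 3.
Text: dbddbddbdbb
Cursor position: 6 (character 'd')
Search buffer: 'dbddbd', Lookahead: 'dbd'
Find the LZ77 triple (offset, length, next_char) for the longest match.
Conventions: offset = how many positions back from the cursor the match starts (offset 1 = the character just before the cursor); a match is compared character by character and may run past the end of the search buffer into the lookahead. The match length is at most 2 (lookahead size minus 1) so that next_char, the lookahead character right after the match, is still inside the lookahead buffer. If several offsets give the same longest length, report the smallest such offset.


Try each offset into the search buffer:
  offset=1 (pos 5, char 'd'): match length 1
  offset=2 (pos 4, char 'b'): match length 0
  offset=3 (pos 3, char 'd'): match length 2
  offset=4 (pos 2, char 'd'): match length 1
  offset=5 (pos 1, char 'b'): match length 0
  offset=6 (pos 0, char 'd'): match length 2
Longest match has length 2, found at offsets 3, 6; take the smallest, offset 3.
next_char = character at position 6 + 2 = 8 -> 'd'

Best match: offset=3, length=2 (matching 'db' starting at position 3)
LZ77 triple: (3, 2, 'd')


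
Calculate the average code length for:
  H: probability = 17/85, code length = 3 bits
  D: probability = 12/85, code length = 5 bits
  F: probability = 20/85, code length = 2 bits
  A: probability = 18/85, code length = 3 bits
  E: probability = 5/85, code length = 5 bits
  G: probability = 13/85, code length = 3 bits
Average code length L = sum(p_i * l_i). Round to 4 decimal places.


Weighted contributions p_i * l_i:
  H: (17/85) * 3 = 51/85
  D: (12/85) * 5 = 60/85
  F: (20/85) * 2 = 40/85
  A: (18/85) * 3 = 54/85
  E: (5/85) * 5 = 25/85
  G: (13/85) * 3 = 39/85
Sum = (51 + 60 + 40 + 54 + 25 + 39)/85 = 269/85

L = 269/85 = 3.1647 bits/symbol


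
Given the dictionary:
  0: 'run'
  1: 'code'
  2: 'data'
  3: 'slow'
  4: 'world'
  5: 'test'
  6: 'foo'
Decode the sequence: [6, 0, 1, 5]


Look up each index in the dictionary:
  6 -> 'foo'
  0 -> 'run'
  1 -> 'code'
  5 -> 'test'

Decoded: "foo run code test"


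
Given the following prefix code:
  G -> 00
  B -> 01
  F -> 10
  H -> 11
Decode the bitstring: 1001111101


Decoding step by step:
Bits 10 -> F
Bits 01 -> B
Bits 11 -> H
Bits 11 -> H
Bits 01 -> B


Decoded message: FBHHB


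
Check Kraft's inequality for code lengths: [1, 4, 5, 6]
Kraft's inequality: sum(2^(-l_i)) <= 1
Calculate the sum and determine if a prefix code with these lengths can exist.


Sum = 2^(-1) + 2^(-4) + 2^(-5) + 2^(-6)
    = 0.5 + 0.0625 + 0.03125 + 0.015625
    = 39/64 = 0.609375
Since 0.609375 <= 1, Kraft's inequality IS satisfied.
A prefix code with these lengths CAN exist.

Kraft sum = 0.609375. Satisfied.


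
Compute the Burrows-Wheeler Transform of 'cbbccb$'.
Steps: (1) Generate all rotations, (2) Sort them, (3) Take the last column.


Rotations (sorted):
  0: $cbbccb -> last char: b
  1: b$cbbcc -> last char: c
  2: bbccb$c -> last char: c
  3: bccb$cb -> last char: b
  4: cb$cbbc -> last char: c
  5: cbbccb$ -> last char: $
  6: ccb$cbb -> last char: b


BWT = bccbc$b


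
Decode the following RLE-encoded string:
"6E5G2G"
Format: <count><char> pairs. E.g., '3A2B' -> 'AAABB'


Expanding each <count><char> pair:
  6E -> 'EEEEEE'
  5G -> 'GGGGG'
  2G -> 'GG'

Decoded = EEEEEEGGGGGGG


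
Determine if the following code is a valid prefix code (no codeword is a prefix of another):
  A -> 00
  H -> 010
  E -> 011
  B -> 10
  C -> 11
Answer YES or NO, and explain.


Checking each pair (does one codeword prefix another?):
  A='00' vs H='010': no prefix
  A='00' vs E='011': no prefix
  A='00' vs B='10': no prefix
  A='00' vs C='11': no prefix
  H='010' vs A='00': no prefix
  H='010' vs E='011': no prefix
  H='010' vs B='10': no prefix
  H='010' vs C='11': no prefix
  E='011' vs A='00': no prefix
  E='011' vs H='010': no prefix
  E='011' vs B='10': no prefix
  E='011' vs C='11': no prefix
  B='10' vs A='00': no prefix
  B='10' vs H='010': no prefix
  B='10' vs E='011': no prefix
  B='10' vs C='11': no prefix
  C='11' vs A='00': no prefix
  C='11' vs H='010': no prefix
  C='11' vs E='011': no prefix
  C='11' vs B='10': no prefix
No violation found over all pairs.

YES -- this is a valid prefix code. No codeword is a prefix of any other codeword.


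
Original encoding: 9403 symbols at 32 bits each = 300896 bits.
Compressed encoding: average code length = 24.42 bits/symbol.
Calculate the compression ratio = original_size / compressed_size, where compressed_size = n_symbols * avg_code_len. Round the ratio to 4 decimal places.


original_size = n_symbols * orig_bits = 9403 * 32 = 300896 bits
compressed_size = n_symbols * avg_code_len = 9403 * 24.42 = 229621.26 bits
ratio = original_size / compressed_size = 300896 / 229621.26 = 1.3104

Compression ratio = 1.3104


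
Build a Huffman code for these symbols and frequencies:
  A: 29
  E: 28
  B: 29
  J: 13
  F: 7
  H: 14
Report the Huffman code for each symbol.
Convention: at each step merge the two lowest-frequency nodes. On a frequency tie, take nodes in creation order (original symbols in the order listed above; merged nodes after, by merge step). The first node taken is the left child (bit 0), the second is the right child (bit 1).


Huffman tree construction:
Step 1: Merge F(7) + J(13) = 20
Step 2: Merge H(14) + (F+J)(20) = 34
Step 3: Merge E(28) + A(29) = 57
Step 4: Merge B(29) + (H+(F+J))(34) = 63
Step 5: Merge (E+A)(57) + (B+(H+(F+J)))(63) = 120
Read each symbol's code off the tree from the root (left child = 0, right child = 1).

Codes:
  A: 01 (length 2)
  E: 00 (length 2)
  B: 10 (length 2)
  J: 1111 (length 4)
  F: 1110 (length 4)
  H: 110 (length 3)
Average code length: 294/120 = 2.4500 bits/symbol


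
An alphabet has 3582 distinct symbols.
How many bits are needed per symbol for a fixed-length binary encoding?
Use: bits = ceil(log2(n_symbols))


log2(3582) = 11.8065
Bracket: 2^11 = 2048 < 3582 <= 2^12 = 4096
So ceil(log2(3582)) = 12

bits = ceil(log2(3582)) = ceil(11.8065) = 12 bits


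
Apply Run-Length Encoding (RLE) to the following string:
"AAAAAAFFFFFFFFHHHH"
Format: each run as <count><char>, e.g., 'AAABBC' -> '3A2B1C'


Scanning runs left to right:
  i=0: run of 'A' x 6 -> '6A'
  i=6: run of 'F' x 8 -> '8F'
  i=14: run of 'H' x 4 -> '4H'

RLE = 6A8F4H


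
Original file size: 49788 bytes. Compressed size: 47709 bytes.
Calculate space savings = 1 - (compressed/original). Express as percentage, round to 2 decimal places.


ratio = compressed/original = 47709/49788 = 0.958243
savings = 1 - ratio = 1 - 0.958243 = 0.041757
as a percentage: 0.041757 * 100 = 4.18%

Space savings = 1 - 47709/49788 = 4.18%


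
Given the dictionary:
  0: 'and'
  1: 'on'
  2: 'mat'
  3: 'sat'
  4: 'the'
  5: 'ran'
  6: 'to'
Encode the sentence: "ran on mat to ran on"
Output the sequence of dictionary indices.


Look up each word in the dictionary:
  'ran' -> 5
  'on' -> 1
  'mat' -> 2
  'to' -> 6
  'ran' -> 5
  'on' -> 1

Encoded: [5, 1, 2, 6, 5, 1]


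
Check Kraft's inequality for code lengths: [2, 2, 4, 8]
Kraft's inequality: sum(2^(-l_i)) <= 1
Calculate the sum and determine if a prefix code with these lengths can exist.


Sum = 2^(-2) + 2^(-2) + 2^(-4) + 2^(-8)
    = 0.25 + 0.25 + 0.0625 + 0.00390625
    = 145/256 = 0.56640625
Since 0.56640625 <= 1, Kraft's inequality IS satisfied.
A prefix code with these lengths CAN exist.

Kraft sum = 0.56640625. Satisfied.


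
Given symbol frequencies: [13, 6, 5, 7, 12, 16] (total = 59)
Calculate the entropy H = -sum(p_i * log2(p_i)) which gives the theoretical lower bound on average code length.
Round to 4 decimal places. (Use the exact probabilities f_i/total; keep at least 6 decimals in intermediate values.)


Per-symbol terms -p_i * log2(p_i) with p_i = f_i/59:
  p = 13/59 = 0.220339: log2(p) = -2.182203, -p*log2(p) = 0.480824
  p = 6/59 = 0.101695: log2(p) = -3.297681, -p*log2(p) = 0.335357
  p = 5/59 = 0.084746: log2(p) = -3.560715, -p*log2(p) = 0.301756
  p = 7/59 = 0.118644: log2(p) = -3.075288, -p*log2(p) = 0.364865
  p = 12/59 = 0.203390: log2(p) = -2.297681, -p*log2(p) = 0.467325
  p = 16/59 = 0.271186: log2(p) = -1.882643, -p*log2(p) = 0.510547
H = 0.480824 + 0.335357 + 0.301756 + 0.364865 + 0.467325 + 0.510547 = 2.460674

H = 2.4607 bits/symbol


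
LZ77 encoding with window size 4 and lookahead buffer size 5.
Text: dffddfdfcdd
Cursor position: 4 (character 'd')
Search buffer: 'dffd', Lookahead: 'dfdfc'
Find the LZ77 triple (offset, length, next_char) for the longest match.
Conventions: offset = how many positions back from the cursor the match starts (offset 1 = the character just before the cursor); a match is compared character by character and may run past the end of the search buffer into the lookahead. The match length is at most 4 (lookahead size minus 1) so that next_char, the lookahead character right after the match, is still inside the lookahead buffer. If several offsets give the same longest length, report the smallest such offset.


Try each offset into the search buffer:
  offset=1 (pos 3, char 'd'): match length 1
  offset=2 (pos 2, char 'f'): match length 0
  offset=3 (pos 1, char 'f'): match length 0
  offset=4 (pos 0, char 'd'): match length 2
Longest match has length 2 at offset 4.
next_char = character at position 4 + 2 = 6 -> 'd'

Best match: offset=4, length=2 (matching 'df' starting at position 0)
LZ77 triple: (4, 2, 'd')


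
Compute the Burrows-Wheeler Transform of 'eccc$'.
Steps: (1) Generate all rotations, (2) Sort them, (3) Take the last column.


Rotations (sorted):
  0: $eccc -> last char: c
  1: c$ecc -> last char: c
  2: cc$ec -> last char: c
  3: ccc$e -> last char: e
  4: eccc$ -> last char: $


BWT = ccce$


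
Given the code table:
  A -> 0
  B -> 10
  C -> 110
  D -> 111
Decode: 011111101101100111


Decoding:
0 -> A
111 -> D
111 -> D
0 -> A
110 -> C
110 -> C
0 -> A
111 -> D


Result: ADDACCAD


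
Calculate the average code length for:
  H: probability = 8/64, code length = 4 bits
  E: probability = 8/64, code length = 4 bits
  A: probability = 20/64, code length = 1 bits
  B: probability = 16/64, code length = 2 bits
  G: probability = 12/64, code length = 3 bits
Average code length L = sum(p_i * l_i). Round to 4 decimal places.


Weighted contributions p_i * l_i:
  H: (8/64) * 4 = 32/64
  E: (8/64) * 4 = 32/64
  A: (20/64) * 1 = 20/64
  B: (16/64) * 2 = 32/64
  G: (12/64) * 3 = 36/64
Sum = (32 + 32 + 20 + 32 + 36)/64 = 152/64

L = 152/64 = 2.3750 bits/symbol


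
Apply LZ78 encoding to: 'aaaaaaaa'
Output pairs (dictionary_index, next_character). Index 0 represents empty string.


LZ78 encoding steps:
Dictionary: {0: ''}
Step 1: w='' (idx 0), next='a' -> output (0, 'a'), add 'a' as idx 1
Step 2: w='a' (idx 1), next='a' -> output (1, 'a'), add 'aa' as idx 2
Step 3: w='aa' (idx 2), next='a' -> output (2, 'a'), add 'aaa' as idx 3
Step 4: w='aa' (idx 2), end of input -> output (2, '')


Encoded: [(0, 'a'), (1, 'a'), (2, 'a'), (2, '')]


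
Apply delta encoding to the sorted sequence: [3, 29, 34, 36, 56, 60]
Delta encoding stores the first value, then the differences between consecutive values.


First value: 3
Deltas:
  29 - 3 = 26
  34 - 29 = 5
  36 - 34 = 2
  56 - 36 = 20
  60 - 56 = 4


Delta encoded: [3, 26, 5, 2, 20, 4]


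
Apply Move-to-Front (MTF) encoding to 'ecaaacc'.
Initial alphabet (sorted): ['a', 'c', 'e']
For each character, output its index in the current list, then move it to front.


MTF encoding:
'e': index 2 in ['a', 'c', 'e'] -> ['e', 'a', 'c']
'c': index 2 in ['e', 'a', 'c'] -> ['c', 'e', 'a']
'a': index 2 in ['c', 'e', 'a'] -> ['a', 'c', 'e']
'a': index 0 in ['a', 'c', 'e'] -> ['a', 'c', 'e']
'a': index 0 in ['a', 'c', 'e'] -> ['a', 'c', 'e']
'c': index 1 in ['a', 'c', 'e'] -> ['c', 'a', 'e']
'c': index 0 in ['c', 'a', 'e'] -> ['c', 'a', 'e']


Output: [2, 2, 2, 0, 0, 1, 0]


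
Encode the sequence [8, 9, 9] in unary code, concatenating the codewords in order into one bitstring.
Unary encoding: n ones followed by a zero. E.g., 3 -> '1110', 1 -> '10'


Encode each number as n ones followed by a terminating 0:
  8 -> 111111110 (9 bits)
  9 -> 1111111110 (10 bits)
  9 -> 1111111110 (10 bits)
Total length = 9 + 10 + 10 = 29 bits.

Unary([8, 9, 9]) = 11111111011111111101111111110 (29 bits)


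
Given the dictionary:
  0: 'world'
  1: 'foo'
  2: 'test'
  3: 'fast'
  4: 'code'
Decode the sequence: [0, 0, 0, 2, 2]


Look up each index in the dictionary:
  0 -> 'world'
  0 -> 'world'
  0 -> 'world'
  2 -> 'test'
  2 -> 'test'

Decoded: "world world world test test"


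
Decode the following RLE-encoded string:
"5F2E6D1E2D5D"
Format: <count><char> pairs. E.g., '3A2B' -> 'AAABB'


Expanding each <count><char> pair:
  5F -> 'FFFFF'
  2E -> 'EE'
  6D -> 'DDDDDD'
  1E -> 'E'
  2D -> 'DD'
  5D -> 'DDDDD'

Decoded = FFFFFEEDDDDDDEDDDDDDD


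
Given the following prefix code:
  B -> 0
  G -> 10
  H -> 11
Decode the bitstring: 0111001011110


Decoding step by step:
Bits 0 -> B
Bits 11 -> H
Bits 10 -> G
Bits 0 -> B
Bits 10 -> G
Bits 11 -> H
Bits 11 -> H
Bits 0 -> B


Decoded message: BHGBGHHB


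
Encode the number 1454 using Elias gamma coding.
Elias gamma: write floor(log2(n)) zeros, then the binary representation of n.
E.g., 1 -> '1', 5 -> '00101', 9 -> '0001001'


num_bits = floor(log2(1454)) + 1 = 11
leading_zeros = num_bits - 1 = 10
binary(1454) = 10110101110

Elias gamma(1454) = '0000000000' + '10110101110' = 000000000010110101110 (21 bits)


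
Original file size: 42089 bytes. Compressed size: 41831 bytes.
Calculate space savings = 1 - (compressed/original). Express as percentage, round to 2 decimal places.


ratio = compressed/original = 41831/42089 = 0.99387
savings = 1 - ratio = 1 - 0.99387 = 0.00613
as a percentage: 0.00613 * 100 = 0.61%

Space savings = 1 - 41831/42089 = 0.61%


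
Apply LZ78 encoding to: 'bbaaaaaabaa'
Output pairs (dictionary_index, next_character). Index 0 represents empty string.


LZ78 encoding steps:
Dictionary: {0: ''}
Step 1: w='' (idx 0), next='b' -> output (0, 'b'), add 'b' as idx 1
Step 2: w='b' (idx 1), next='a' -> output (1, 'a'), add 'ba' as idx 2
Step 3: w='' (idx 0), next='a' -> output (0, 'a'), add 'a' as idx 3
Step 4: w='a' (idx 3), next='a' -> output (3, 'a'), add 'aa' as idx 4
Step 5: w='aa' (idx 4), next='b' -> output (4, 'b'), add 'aab' as idx 5
Step 6: w='aa' (idx 4), end of input -> output (4, '')


Encoded: [(0, 'b'), (1, 'a'), (0, 'a'), (3, 'a'), (4, 'b'), (4, '')]


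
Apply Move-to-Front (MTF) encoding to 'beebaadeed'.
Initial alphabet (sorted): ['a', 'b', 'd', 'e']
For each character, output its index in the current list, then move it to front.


MTF encoding:
'b': index 1 in ['a', 'b', 'd', 'e'] -> ['b', 'a', 'd', 'e']
'e': index 3 in ['b', 'a', 'd', 'e'] -> ['e', 'b', 'a', 'd']
'e': index 0 in ['e', 'b', 'a', 'd'] -> ['e', 'b', 'a', 'd']
'b': index 1 in ['e', 'b', 'a', 'd'] -> ['b', 'e', 'a', 'd']
'a': index 2 in ['b', 'e', 'a', 'd'] -> ['a', 'b', 'e', 'd']
'a': index 0 in ['a', 'b', 'e', 'd'] -> ['a', 'b', 'e', 'd']
'd': index 3 in ['a', 'b', 'e', 'd'] -> ['d', 'a', 'b', 'e']
'e': index 3 in ['d', 'a', 'b', 'e'] -> ['e', 'd', 'a', 'b']
'e': index 0 in ['e', 'd', 'a', 'b'] -> ['e', 'd', 'a', 'b']
'd': index 1 in ['e', 'd', 'a', 'b'] -> ['d', 'e', 'a', 'b']


Output: [1, 3, 0, 1, 2, 0, 3, 3, 0, 1]


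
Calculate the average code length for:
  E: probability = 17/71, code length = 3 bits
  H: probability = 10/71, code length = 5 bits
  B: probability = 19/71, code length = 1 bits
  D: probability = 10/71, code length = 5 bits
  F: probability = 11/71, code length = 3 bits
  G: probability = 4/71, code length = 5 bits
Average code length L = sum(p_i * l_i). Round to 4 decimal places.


Weighted contributions p_i * l_i:
  E: (17/71) * 3 = 51/71
  H: (10/71) * 5 = 50/71
  B: (19/71) * 1 = 19/71
  D: (10/71) * 5 = 50/71
  F: (11/71) * 3 = 33/71
  G: (4/71) * 5 = 20/71
Sum = (51 + 50 + 19 + 50 + 33 + 20)/71 = 223/71

L = 223/71 = 3.1408 bits/symbol


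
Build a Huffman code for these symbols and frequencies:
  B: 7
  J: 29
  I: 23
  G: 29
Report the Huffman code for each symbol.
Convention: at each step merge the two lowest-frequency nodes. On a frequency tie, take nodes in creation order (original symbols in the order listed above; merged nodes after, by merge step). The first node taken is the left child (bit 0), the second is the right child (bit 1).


Huffman tree construction:
Step 1: Merge B(7) + I(23) = 30
Step 2: Merge J(29) + G(29) = 58
Step 3: Merge (B+I)(30) + (J+G)(58) = 88
Read each symbol's code off the tree from the root (left child = 0, right child = 1).

Codes:
  B: 00 (length 2)
  J: 10 (length 2)
  I: 01 (length 2)
  G: 11 (length 2)
Average code length: 176/88 = 2.0000 bits/symbol


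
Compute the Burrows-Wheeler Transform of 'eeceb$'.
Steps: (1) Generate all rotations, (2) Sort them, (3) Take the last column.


Rotations (sorted):
  0: $eeceb -> last char: b
  1: b$eece -> last char: e
  2: ceb$ee -> last char: e
  3: eb$eec -> last char: c
  4: eceb$e -> last char: e
  5: eeceb$ -> last char: $


BWT = beece$


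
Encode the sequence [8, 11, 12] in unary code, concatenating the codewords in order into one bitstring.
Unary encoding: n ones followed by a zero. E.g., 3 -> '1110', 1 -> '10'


Encode each number as n ones followed by a terminating 0:
  8 -> 111111110 (9 bits)
  11 -> 111111111110 (12 bits)
  12 -> 1111111111110 (13 bits)
Total length = 9 + 12 + 13 = 34 bits.

Unary([8, 11, 12]) = 1111111101111111111101111111111110 (34 bits)


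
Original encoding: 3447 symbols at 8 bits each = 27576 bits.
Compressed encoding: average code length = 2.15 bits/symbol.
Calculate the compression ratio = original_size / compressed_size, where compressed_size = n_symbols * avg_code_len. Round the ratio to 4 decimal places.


original_size = n_symbols * orig_bits = 3447 * 8 = 27576 bits
compressed_size = n_symbols * avg_code_len = 3447 * 2.15 = 7411.05 bits
ratio = original_size / compressed_size = 27576 / 7411.05 = 3.7209

Compression ratio = 3.7209


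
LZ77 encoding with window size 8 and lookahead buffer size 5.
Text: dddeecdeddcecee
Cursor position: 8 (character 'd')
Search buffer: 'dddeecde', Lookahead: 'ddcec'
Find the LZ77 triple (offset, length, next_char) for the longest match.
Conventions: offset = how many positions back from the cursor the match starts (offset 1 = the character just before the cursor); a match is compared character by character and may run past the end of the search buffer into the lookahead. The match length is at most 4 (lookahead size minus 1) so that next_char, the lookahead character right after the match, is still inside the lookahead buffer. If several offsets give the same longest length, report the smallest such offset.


Try each offset into the search buffer:
  offset=1 (pos 7, char 'e'): match length 0
  offset=2 (pos 6, char 'd'): match length 1
  offset=3 (pos 5, char 'c'): match length 0
  offset=4 (pos 4, char 'e'): match length 0
  offset=5 (pos 3, char 'e'): match length 0
  offset=6 (pos 2, char 'd'): match length 1
  offset=7 (pos 1, char 'd'): match length 2
  offset=8 (pos 0, char 'd'): match length 2
Longest match has length 2, found at offsets 7, 8; take the smallest, offset 7.
next_char = character at position 8 + 2 = 10 -> 'c'

Best match: offset=7, length=2 (matching 'dd' starting at position 1)
LZ77 triple: (7, 2, 'c')


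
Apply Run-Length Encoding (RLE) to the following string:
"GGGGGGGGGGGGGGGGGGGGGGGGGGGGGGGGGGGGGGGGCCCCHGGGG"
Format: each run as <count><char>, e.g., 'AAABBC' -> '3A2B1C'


Scanning runs left to right:
  i=0: run of 'G' x 40 -> '40G'
  i=40: run of 'C' x 4 -> '4C'
  i=44: run of 'H' x 1 -> '1H'
  i=45: run of 'G' x 4 -> '4G'

RLE = 40G4C1H4G


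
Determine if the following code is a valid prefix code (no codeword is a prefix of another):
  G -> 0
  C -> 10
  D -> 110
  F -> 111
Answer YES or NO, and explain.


Checking each pair (does one codeword prefix another?):
  G='0' vs C='10': no prefix
  G='0' vs D='110': no prefix
  G='0' vs F='111': no prefix
  C='10' vs G='0': no prefix
  C='10' vs D='110': no prefix
  C='10' vs F='111': no prefix
  D='110' vs G='0': no prefix
  D='110' vs C='10': no prefix
  D='110' vs F='111': no prefix
  F='111' vs G='0': no prefix
  F='111' vs C='10': no prefix
  F='111' vs D='110': no prefix
No violation found over all pairs.

YES -- this is a valid prefix code. No codeword is a prefix of any other codeword.


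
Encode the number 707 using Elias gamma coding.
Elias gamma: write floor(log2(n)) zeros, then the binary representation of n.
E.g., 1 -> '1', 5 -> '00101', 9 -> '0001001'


num_bits = floor(log2(707)) + 1 = 10
leading_zeros = num_bits - 1 = 9
binary(707) = 1011000011

Elias gamma(707) = '000000000' + '1011000011' = 0000000001011000011 (19 bits)


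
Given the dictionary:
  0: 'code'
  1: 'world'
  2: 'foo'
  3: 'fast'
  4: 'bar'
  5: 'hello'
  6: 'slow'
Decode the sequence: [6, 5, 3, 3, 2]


Look up each index in the dictionary:
  6 -> 'slow'
  5 -> 'hello'
  3 -> 'fast'
  3 -> 'fast'
  2 -> 'foo'

Decoded: "slow hello fast fast foo"


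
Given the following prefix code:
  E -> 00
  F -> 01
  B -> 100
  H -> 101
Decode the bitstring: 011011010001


Decoding step by step:
Bits 01 -> F
Bits 101 -> H
Bits 101 -> H
Bits 00 -> E
Bits 01 -> F


Decoded message: FHHEF


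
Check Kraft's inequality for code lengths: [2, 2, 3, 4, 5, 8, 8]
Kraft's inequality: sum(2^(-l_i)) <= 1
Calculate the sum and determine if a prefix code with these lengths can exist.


Sum = 2^(-2) + 2^(-2) + 2^(-3) + 2^(-4) + 2^(-5) + 2^(-8) + 2^(-8)
    = 0.25 + 0.25 + 0.125 + 0.0625 + 0.03125 + 0.00390625 + 0.00390625
    = 186/256 = 0.7265625
Since 0.7265625 <= 1, Kraft's inequality IS satisfied.
A prefix code with these lengths CAN exist.

Kraft sum = 0.7265625. Satisfied.


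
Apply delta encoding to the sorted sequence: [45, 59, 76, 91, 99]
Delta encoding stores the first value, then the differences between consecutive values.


First value: 45
Deltas:
  59 - 45 = 14
  76 - 59 = 17
  91 - 76 = 15
  99 - 91 = 8


Delta encoded: [45, 14, 17, 15, 8]


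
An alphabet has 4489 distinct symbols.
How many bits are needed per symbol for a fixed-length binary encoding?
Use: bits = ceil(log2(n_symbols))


log2(4489) = 12.1322
Bracket: 2^12 = 4096 < 4489 <= 2^13 = 8192
So ceil(log2(4489)) = 13

bits = ceil(log2(4489)) = ceil(12.1322) = 13 bits


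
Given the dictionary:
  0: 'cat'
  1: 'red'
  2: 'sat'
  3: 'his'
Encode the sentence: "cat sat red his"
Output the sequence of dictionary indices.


Look up each word in the dictionary:
  'cat' -> 0
  'sat' -> 2
  'red' -> 1
  'his' -> 3

Encoded: [0, 2, 1, 3]


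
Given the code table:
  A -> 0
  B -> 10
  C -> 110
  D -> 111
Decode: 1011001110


Decoding:
10 -> B
110 -> C
0 -> A
111 -> D
0 -> A


Result: BCADA


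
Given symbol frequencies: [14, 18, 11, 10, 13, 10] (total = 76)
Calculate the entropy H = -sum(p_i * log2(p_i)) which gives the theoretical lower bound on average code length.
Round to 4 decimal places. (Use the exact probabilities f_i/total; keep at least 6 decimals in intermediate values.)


Per-symbol terms -p_i * log2(p_i) with p_i = f_i/76:
  p = 14/76 = 0.184211: log2(p) = -2.440573, -p*log2(p) = 0.449579
  p = 18/76 = 0.236842: log2(p) = -2.078003, -p*log2(p) = 0.492158
  p = 11/76 = 0.144737: log2(p) = -2.788496, -p*log2(p) = 0.403598
  p = 10/76 = 0.131579: log2(p) = -2.925999, -p*log2(p) = 0.385000
  p = 13/76 = 0.171053: log2(p) = -2.547488, -p*log2(p) = 0.435754
  p = 10/76 = 0.131579: log2(p) = -2.925999, -p*log2(p) = 0.385000
H = 0.449579 + 0.492158 + 0.403598 + 0.385000 + 0.435754 + 0.385000 = 2.551089

H = 2.5511 bits/symbol


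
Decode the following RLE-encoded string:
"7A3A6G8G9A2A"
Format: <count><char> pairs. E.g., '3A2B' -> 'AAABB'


Expanding each <count><char> pair:
  7A -> 'AAAAAAA'
  3A -> 'AAA'
  6G -> 'GGGGGG'
  8G -> 'GGGGGGGG'
  9A -> 'AAAAAAAAA'
  2A -> 'AA'

Decoded = AAAAAAAAAAGGGGGGGGGGGGGGAAAAAAAAAAA


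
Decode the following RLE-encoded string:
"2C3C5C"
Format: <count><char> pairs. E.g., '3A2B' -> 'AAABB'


Expanding each <count><char> pair:
  2C -> 'CC'
  3C -> 'CCC'
  5C -> 'CCCCC'

Decoded = CCCCCCCCCC


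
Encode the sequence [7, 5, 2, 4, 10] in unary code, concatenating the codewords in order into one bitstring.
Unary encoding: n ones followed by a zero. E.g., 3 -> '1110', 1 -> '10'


Encode each number as n ones followed by a terminating 0:
  7 -> 11111110 (8 bits)
  5 -> 111110 (6 bits)
  2 -> 110 (3 bits)
  4 -> 11110 (5 bits)
  10 -> 11111111110 (11 bits)
Total length = 8 + 6 + 3 + 5 + 11 = 33 bits.

Unary([7, 5, 2, 4, 10]) = 111111101111101101111011111111110 (33 bits)


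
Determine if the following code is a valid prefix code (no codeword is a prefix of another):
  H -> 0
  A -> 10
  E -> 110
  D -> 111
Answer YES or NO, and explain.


Checking each pair (does one codeword prefix another?):
  H='0' vs A='10': no prefix
  H='0' vs E='110': no prefix
  H='0' vs D='111': no prefix
  A='10' vs H='0': no prefix
  A='10' vs E='110': no prefix
  A='10' vs D='111': no prefix
  E='110' vs H='0': no prefix
  E='110' vs A='10': no prefix
  E='110' vs D='111': no prefix
  D='111' vs H='0': no prefix
  D='111' vs A='10': no prefix
  D='111' vs E='110': no prefix
No violation found over all pairs.

YES -- this is a valid prefix code. No codeword is a prefix of any other codeword.


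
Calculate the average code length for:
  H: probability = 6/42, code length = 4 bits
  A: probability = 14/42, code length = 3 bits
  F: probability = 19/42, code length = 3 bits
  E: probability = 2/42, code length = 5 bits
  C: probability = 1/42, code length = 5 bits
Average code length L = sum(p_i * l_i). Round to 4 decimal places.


Weighted contributions p_i * l_i:
  H: (6/42) * 4 = 24/42
  A: (14/42) * 3 = 42/42
  F: (19/42) * 3 = 57/42
  E: (2/42) * 5 = 10/42
  C: (1/42) * 5 = 5/42
Sum = (24 + 42 + 57 + 10 + 5)/42 = 138/42

L = 138/42 = 3.2857 bits/symbol


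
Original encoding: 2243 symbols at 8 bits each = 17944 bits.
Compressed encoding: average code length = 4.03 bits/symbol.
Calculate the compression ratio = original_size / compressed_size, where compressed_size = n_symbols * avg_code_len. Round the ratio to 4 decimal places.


original_size = n_symbols * orig_bits = 2243 * 8 = 17944 bits
compressed_size = n_symbols * avg_code_len = 2243 * 4.03 = 9039.29 bits
ratio = original_size / compressed_size = 17944 / 9039.29 = 1.9851

Compression ratio = 1.9851


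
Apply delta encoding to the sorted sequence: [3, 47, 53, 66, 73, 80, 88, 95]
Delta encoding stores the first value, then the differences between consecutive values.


First value: 3
Deltas:
  47 - 3 = 44
  53 - 47 = 6
  66 - 53 = 13
  73 - 66 = 7
  80 - 73 = 7
  88 - 80 = 8
  95 - 88 = 7


Delta encoded: [3, 44, 6, 13, 7, 7, 8, 7]


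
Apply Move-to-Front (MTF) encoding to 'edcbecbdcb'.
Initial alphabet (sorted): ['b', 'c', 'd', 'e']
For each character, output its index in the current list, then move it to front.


MTF encoding:
'e': index 3 in ['b', 'c', 'd', 'e'] -> ['e', 'b', 'c', 'd']
'd': index 3 in ['e', 'b', 'c', 'd'] -> ['d', 'e', 'b', 'c']
'c': index 3 in ['d', 'e', 'b', 'c'] -> ['c', 'd', 'e', 'b']
'b': index 3 in ['c', 'd', 'e', 'b'] -> ['b', 'c', 'd', 'e']
'e': index 3 in ['b', 'c', 'd', 'e'] -> ['e', 'b', 'c', 'd']
'c': index 2 in ['e', 'b', 'c', 'd'] -> ['c', 'e', 'b', 'd']
'b': index 2 in ['c', 'e', 'b', 'd'] -> ['b', 'c', 'e', 'd']
'd': index 3 in ['b', 'c', 'e', 'd'] -> ['d', 'b', 'c', 'e']
'c': index 2 in ['d', 'b', 'c', 'e'] -> ['c', 'd', 'b', 'e']
'b': index 2 in ['c', 'd', 'b', 'e'] -> ['b', 'c', 'd', 'e']


Output: [3, 3, 3, 3, 3, 2, 2, 3, 2, 2]


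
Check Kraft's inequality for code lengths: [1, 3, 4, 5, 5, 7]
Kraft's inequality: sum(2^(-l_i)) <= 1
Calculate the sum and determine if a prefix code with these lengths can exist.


Sum = 2^(-1) + 2^(-3) + 2^(-4) + 2^(-5) + 2^(-5) + 2^(-7)
    = 0.5 + 0.125 + 0.0625 + 0.03125 + 0.03125 + 0.0078125
    = 97/128 = 0.7578125
Since 0.7578125 <= 1, Kraft's inequality IS satisfied.
A prefix code with these lengths CAN exist.

Kraft sum = 0.7578125. Satisfied.


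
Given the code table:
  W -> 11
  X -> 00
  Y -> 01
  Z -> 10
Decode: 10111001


Decoding:
10 -> Z
11 -> W
10 -> Z
01 -> Y


Result: ZWZY


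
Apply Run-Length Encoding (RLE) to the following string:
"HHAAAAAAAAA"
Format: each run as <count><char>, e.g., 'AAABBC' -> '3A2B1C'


Scanning runs left to right:
  i=0: run of 'H' x 2 -> '2H'
  i=2: run of 'A' x 9 -> '9A'

RLE = 2H9A


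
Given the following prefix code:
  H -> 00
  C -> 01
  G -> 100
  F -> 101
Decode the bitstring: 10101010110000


Decoding step by step:
Bits 101 -> F
Bits 01 -> C
Bits 01 -> C
Bits 01 -> C
Bits 100 -> G
Bits 00 -> H


Decoded message: FCCCGH


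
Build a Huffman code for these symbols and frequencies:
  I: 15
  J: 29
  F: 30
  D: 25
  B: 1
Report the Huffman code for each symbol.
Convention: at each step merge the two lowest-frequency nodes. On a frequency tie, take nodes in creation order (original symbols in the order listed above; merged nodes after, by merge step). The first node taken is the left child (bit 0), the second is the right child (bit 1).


Huffman tree construction:
Step 1: Merge B(1) + I(15) = 16
Step 2: Merge (B+I)(16) + D(25) = 41
Step 3: Merge J(29) + F(30) = 59
Step 4: Merge ((B+I)+D)(41) + (J+F)(59) = 100
Read each symbol's code off the tree from the root (left child = 0, right child = 1).

Codes:
  I: 001 (length 3)
  J: 10 (length 2)
  F: 11 (length 2)
  D: 01 (length 2)
  B: 000 (length 3)
Average code length: 216/100 = 2.1600 bits/symbol


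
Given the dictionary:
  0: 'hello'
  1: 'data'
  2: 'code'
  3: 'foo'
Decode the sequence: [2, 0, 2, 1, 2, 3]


Look up each index in the dictionary:
  2 -> 'code'
  0 -> 'hello'
  2 -> 'code'
  1 -> 'data'
  2 -> 'code'
  3 -> 'foo'

Decoded: "code hello code data code foo"


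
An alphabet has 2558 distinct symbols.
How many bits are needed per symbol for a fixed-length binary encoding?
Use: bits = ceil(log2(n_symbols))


log2(2558) = 11.3208
Bracket: 2^11 = 2048 < 2558 <= 2^12 = 4096
So ceil(log2(2558)) = 12

bits = ceil(log2(2558)) = ceil(11.3208) = 12 bits


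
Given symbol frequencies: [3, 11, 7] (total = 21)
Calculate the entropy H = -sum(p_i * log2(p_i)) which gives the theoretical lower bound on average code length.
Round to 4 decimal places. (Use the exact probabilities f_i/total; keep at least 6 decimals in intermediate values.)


Per-symbol terms -p_i * log2(p_i) with p_i = f_i/21:
  p = 3/21 = 0.142857: log2(p) = -2.807355, -p*log2(p) = 0.401051
  p = 11/21 = 0.523810: log2(p) = -0.932886, -p*log2(p) = 0.488654
  p = 7/21 = 0.333333: log2(p) = -1.584963, -p*log2(p) = 0.528321
H = 0.401051 + 0.488654 + 0.528321 = 1.418026

H = 1.418 bits/symbol


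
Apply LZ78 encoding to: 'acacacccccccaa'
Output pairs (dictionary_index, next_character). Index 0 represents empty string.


LZ78 encoding steps:
Dictionary: {0: ''}
Step 1: w='' (idx 0), next='a' -> output (0, 'a'), add 'a' as idx 1
Step 2: w='' (idx 0), next='c' -> output (0, 'c'), add 'c' as idx 2
Step 3: w='a' (idx 1), next='c' -> output (1, 'c'), add 'ac' as idx 3
Step 4: w='ac' (idx 3), next='c' -> output (3, 'c'), add 'acc' as idx 4
Step 5: w='c' (idx 2), next='c' -> output (2, 'c'), add 'cc' as idx 5
Step 6: w='cc' (idx 5), next='c' -> output (5, 'c'), add 'ccc' as idx 6
Step 7: w='a' (idx 1), next='a' -> output (1, 'a'), add 'aa' as idx 7


Encoded: [(0, 'a'), (0, 'c'), (1, 'c'), (3, 'c'), (2, 'c'), (5, 'c'), (1, 'a')]


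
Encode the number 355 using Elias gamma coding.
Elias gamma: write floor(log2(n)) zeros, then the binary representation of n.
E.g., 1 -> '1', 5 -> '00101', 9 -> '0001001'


num_bits = floor(log2(355)) + 1 = 9
leading_zeros = num_bits - 1 = 8
binary(355) = 101100011

Elias gamma(355) = '00000000' + '101100011' = 00000000101100011 (17 bits)


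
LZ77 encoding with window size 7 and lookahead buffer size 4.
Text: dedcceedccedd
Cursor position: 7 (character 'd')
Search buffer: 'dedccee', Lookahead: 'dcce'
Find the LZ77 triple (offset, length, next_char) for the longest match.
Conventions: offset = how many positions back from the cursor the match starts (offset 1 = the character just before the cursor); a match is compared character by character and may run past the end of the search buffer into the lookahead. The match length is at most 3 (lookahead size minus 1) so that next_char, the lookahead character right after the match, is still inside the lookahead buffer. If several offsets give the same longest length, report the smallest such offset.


Try each offset into the search buffer:
  offset=1 (pos 6, char 'e'): match length 0
  offset=2 (pos 5, char 'e'): match length 0
  offset=3 (pos 4, char 'c'): match length 0
  offset=4 (pos 3, char 'c'): match length 0
  offset=5 (pos 2, char 'd'): match length 3
  offset=6 (pos 1, char 'e'): match length 0
  offset=7 (pos 0, char 'd'): match length 1
Longest match has length 3 at offset 5.
next_char = character at position 7 + 3 = 10 -> 'e'

Best match: offset=5, length=3 (matching 'dcc' starting at position 2)
LZ77 triple: (5, 3, 'e')


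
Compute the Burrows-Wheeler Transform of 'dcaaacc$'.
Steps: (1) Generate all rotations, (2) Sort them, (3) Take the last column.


Rotations (sorted):
  0: $dcaaacc -> last char: c
  1: aaacc$dc -> last char: c
  2: aacc$dca -> last char: a
  3: acc$dcaa -> last char: a
  4: c$dcaaac -> last char: c
  5: caaacc$d -> last char: d
  6: cc$dcaaa -> last char: a
  7: dcaaacc$ -> last char: $


BWT = ccaacda$


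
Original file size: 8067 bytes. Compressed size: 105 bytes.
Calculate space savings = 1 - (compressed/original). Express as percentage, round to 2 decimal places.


ratio = compressed/original = 105/8067 = 0.013016
savings = 1 - ratio = 1 - 0.013016 = 0.986984
as a percentage: 0.986984 * 100 = 98.7%

Space savings = 1 - 105/8067 = 98.7%


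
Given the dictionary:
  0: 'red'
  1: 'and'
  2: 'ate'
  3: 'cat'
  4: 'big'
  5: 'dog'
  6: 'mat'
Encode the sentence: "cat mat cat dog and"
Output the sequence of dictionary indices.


Look up each word in the dictionary:
  'cat' -> 3
  'mat' -> 6
  'cat' -> 3
  'dog' -> 5
  'and' -> 1

Encoded: [3, 6, 3, 5, 1]


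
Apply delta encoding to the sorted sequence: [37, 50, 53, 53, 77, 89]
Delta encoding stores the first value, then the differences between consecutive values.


First value: 37
Deltas:
  50 - 37 = 13
  53 - 50 = 3
  53 - 53 = 0
  77 - 53 = 24
  89 - 77 = 12


Delta encoded: [37, 13, 3, 0, 24, 12]


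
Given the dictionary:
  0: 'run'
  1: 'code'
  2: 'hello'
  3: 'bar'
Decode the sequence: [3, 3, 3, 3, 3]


Look up each index in the dictionary:
  3 -> 'bar'
  3 -> 'bar'
  3 -> 'bar'
  3 -> 'bar'
  3 -> 'bar'

Decoded: "bar bar bar bar bar"


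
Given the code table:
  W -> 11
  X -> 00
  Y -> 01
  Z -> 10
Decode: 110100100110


Decoding:
11 -> W
01 -> Y
00 -> X
10 -> Z
01 -> Y
10 -> Z


Result: WYXZYZ


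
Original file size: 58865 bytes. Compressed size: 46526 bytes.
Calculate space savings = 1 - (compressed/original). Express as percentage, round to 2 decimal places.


ratio = compressed/original = 46526/58865 = 0.790385
savings = 1 - ratio = 1 - 0.790385 = 0.209615
as a percentage: 0.209615 * 100 = 20.96%

Space savings = 1 - 46526/58865 = 20.96%


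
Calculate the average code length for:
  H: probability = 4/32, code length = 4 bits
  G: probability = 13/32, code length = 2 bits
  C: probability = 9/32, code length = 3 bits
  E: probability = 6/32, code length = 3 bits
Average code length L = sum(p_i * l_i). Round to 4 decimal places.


Weighted contributions p_i * l_i:
  H: (4/32) * 4 = 16/32
  G: (13/32) * 2 = 26/32
  C: (9/32) * 3 = 27/32
  E: (6/32) * 3 = 18/32
Sum = (16 + 26 + 27 + 18)/32 = 87/32

L = 87/32 = 2.7188 bits/symbol
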